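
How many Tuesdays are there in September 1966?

4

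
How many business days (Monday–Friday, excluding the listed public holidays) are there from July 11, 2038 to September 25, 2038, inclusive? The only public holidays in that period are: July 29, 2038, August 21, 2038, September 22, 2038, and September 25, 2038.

July 11, 2038 is a Sunday.
From July 11, 2038 to September 25, 2038 is 77 days inclusive.
77 = 7 × 11, so the span is exactly 11 full weeks.
Each full week contributes 5 weekdays (Mon–Fri): 11 × 5 = 55.
Total: 55.
Holidays: July 29, 2038 (Thu); August 21, 2038 (Sat); September 22, 2038 (Wed); September 25, 2038 (Sat).
2 of the 4 holidays fall on weekdays; the rest are weekends and were already excluded.
Business days: 55 − 2 = 53.

53 business days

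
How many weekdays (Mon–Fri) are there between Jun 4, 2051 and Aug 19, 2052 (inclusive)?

316

Jun 4, 2051 is a Sunday.
That's 443 days from start to end, counting both.
443 = 7 × 63 + 2, so there are 63 full weeks plus 2 extra days.
Each full week contributes 5 weekdays (Mon–Fri): 63 × 5 = 315.
The 2 extra days are Sunday, Monday — 1 of them qualifies.
Total: 315 + 1 = 316.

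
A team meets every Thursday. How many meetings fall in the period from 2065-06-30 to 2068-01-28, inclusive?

135

2065-06-30 is a Tuesday.
The range spans 943 days (inclusive of both endpoints).
943 = 7 × 134 + 5, so there are 134 full weeks plus 5 extra days.
Each full week contributes one Thursday: 134 so far.
The 5 extra days are Tuesday, Wednesday, Thursday, Friday, Saturday — 1 of them qualifies.
Total: 134 + 1 = 135.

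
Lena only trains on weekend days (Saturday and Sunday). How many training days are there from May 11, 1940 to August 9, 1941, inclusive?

May 11, 1940 is a Saturday.
The range spans 456 days (inclusive of both endpoints).
456 = 7 × 65 + 1, so there are 65 full weeks plus 1 extra day.
Each full week contributes 2 weekend days (Sat, Sun): 65 × 2 = 130.
The 1 extra day is Saturday — 1 of them qualifies.
Total: 130 + 1 = 131.

131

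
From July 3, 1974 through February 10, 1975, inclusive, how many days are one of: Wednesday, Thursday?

July 3, 1974 is a Wednesday.
The range spans 223 days (inclusive of both endpoints).
223 = 7 × 31 + 6, so there are 31 full weeks plus 6 extra days.
Each full week contributes 2 days from the set (Wed, Thu): 31 × 2 = 62.
The 6 extra days are Wednesday, Thursday, Friday, Saturday, Sunday, Monday — 2 of them qualify.
Total: 62 + 2 = 64.

64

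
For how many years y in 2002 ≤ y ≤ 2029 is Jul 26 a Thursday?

4

Day of week of July 26 in each year:
2002: Fri, 2003: Sat, 2004: Mon, 2005: Tue, 2006: Wed, 2007: Thu ✓, 2008: Sat, 2009: Sun, 2010: Mon, 2011: Tue, 2012: Thu ✓, 2013: Fri, 2014: Sat, 2015: Sun, 2016: Tue, 2017: Wed, 2018: Thu ✓, 2019: Fri, 2020: Sun, 2021: Mon, 2022: Tue, 2023: Wed, 2024: Fri, 2025: Sat, 2026: Sun, 2027: Mon, 2028: Wed, 2029: Thu ✓
Thursdays: 2007, 2012, 2018, 2029.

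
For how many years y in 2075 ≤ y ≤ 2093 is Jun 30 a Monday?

3

Day of week of June 30 in each year:
2075: Sun, 2076: Tue, 2077: Wed, 2078: Thu, 2079: Fri, 2080: Sun, 2081: Mon ✓, 2082: Tue, 2083: Wed, 2084: Fri, 2085: Sat, 2086: Sun, 2087: Mon ✓, 2088: Wed, 2089: Thu, 2090: Fri, 2091: Sat, 2092: Mon ✓, 2093: Tue
Mondays: 2081, 2087, 2092.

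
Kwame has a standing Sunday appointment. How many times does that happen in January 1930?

4

Jan 1, 1930 is a Wednesday.
From Jan 1, 1930 to Jan 31, 1930 is 31 days inclusive.
31 = 7 × 4 + 3, so there are 4 full weeks plus 3 extra days.
Each full week contributes one Sunday: 4 so far.
The 3 extra days are Wed, Thu, Fri — none qualify.
Total: 4 + 0 = 4.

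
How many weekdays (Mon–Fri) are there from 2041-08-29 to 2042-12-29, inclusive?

348

2041-08-29 is a Thursday.
From 2041-08-29 to 2042-12-29 is 488 days inclusive.
488 = 7 × 69 + 5, so there are 69 full weeks plus 5 extra days.
Each full week contributes 5 weekdays (Mon–Fri): 69 × 5 = 345.
The 5 extra days are Thursday, Friday, Saturday, Sunday, Monday — 3 of them qualify.
Total: 345 + 3 = 348.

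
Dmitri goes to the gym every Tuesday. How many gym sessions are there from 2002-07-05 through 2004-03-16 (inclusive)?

2002-07-05 is a Friday.
That's 621 days from start to end, counting both.
621 = 7 × 88 + 5, so there are 88 full weeks plus 5 extra days.
Each full week contributes one Tuesday: 88 so far.
The 5 extra days are Fri, Sat, Sun, Mon, Tue — 1 of them qualifies.
Total: 88 + 1 = 89.

89 Tuesdays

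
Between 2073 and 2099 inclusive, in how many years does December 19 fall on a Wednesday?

4

Day of week of December 19 in each year:
2073: Tue, 2074: Wed ✓, 2075: Thu, 2076: Sat, 2077: Sun, 2078: Mon, 2079: Tue, 2080: Thu, 2081: Fri, 2082: Sat, 2083: Sun, 2084: Tue, 2085: Wed ✓, 2086: Thu, 2087: Fri, 2088: Sun, 2089: Mon, 2090: Tue, 2091: Wed ✓, 2092: Fri, 2093: Sat, 2094: Sun, 2095: Mon, 2096: Wed ✓, 2097: Thu, 2098: Fri, 2099: Sat
Wednesdays: 2074, 2085, 2091, 2096.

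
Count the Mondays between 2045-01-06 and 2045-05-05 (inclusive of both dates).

2045-01-06 is a Friday.
The range spans 120 days (inclusive of both endpoints).
120 = 7 × 17 + 1, so there are 17 full weeks plus 1 extra day.
Each full week contributes one Monday: 17 so far.
The 1 extra day is Friday — none qualify.
Total: 17 + 0 = 17.

17 Mondays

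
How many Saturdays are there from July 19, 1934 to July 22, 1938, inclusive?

209

July 19, 1934 is a Thursday.
That's 1465 days from start to end, counting both.
1465 = 7 × 209 + 2, so there are 209 full weeks plus 2 extra days.
Each full week contributes one Saturday: 209 so far.
The 2 extra days are Thursday, Friday — none qualify.
Total: 209 + 0 = 209.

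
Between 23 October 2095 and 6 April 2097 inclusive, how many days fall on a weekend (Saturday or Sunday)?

152

23 October 2095 is a Sunday.
The range spans 532 days (inclusive of both endpoints).
532 = 7 × 76, so the span is exactly 76 full weeks.
Each full week contributes 2 weekend days (Sat, Sun): 76 × 2 = 152.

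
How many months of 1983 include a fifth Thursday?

4

A month has five Thursdays exactly when Thursday falls within its first (length − 28) days.
Jan: 31 days, starts Sat → 5 of Sat, Sun, Mon
Feb: 28 days, starts Tue → 5 of (none)
Mar: 31 days, starts Tue → 5 of Tue, Wed, Thu ✓
Apr: 30 days, starts Fri → 5 of Fri, Sat
May: 31 days, starts Sun → 5 of Sun, Mon, Tue
Jun: 30 days, starts Wed → 5 of Wed, Thu ✓
Jul: 31 days, starts Fri → 5 of Fri, Sat, Sun
Aug: 31 days, starts Mon → 5 of Mon, Tue, Wed
Sep: 30 days, starts Thu → 5 of Thu, Fri ✓
Oct: 31 days, starts Sat → 5 of Sat, Sun, Mon
Nov: 30 days, starts Tue → 5 of Tue, Wed
Dec: 31 days, starts Thu → 5 of Thu, Fri, Sat ✓
Months with five Thursdays: Mar, Jun, Sep, Dec.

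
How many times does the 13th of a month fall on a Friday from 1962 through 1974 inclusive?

22

Friday-the-13ths by year:
1962: Apr, Jul
1963: Sep, Dec
1964: Mar, Nov
1965: Aug
1966: May
1967: Jan, Oct
1968: Sep, Dec
1969: Jun
1970: Feb, Mar, Nov
1971: Aug
1972: Oct
1973: Apr, Jul
1974: Sep, Dec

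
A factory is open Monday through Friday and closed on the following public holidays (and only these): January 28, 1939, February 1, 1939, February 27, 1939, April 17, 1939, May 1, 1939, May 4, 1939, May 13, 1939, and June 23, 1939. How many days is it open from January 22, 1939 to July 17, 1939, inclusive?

120 working days

January 22, 1939 is a Sunday.
From January 22, 1939 to July 17, 1939 is 177 days inclusive.
177 = 7 × 25 + 2, so there are 25 full weeks plus 2 extra days.
Each full week contributes 5 weekdays (Mon–Fri): 25 × 5 = 125.
The 2 extra days are Sun, Mon — 1 of them qualifies.
Total: 125 + 1 = 126.
Holidays: January 28, 1939 (Sat); February 1, 1939 (Wed); February 27, 1939 (Mon); April 17, 1939 (Mon); May 1, 1939 (Mon); May 4, 1939 (Thu); May 13, 1939 (Sat); June 23, 1939 (Fri).
6 of the 8 holidays fall on weekdays; the rest are weekends and were already excluded.
Business days: 126 − 6 = 120.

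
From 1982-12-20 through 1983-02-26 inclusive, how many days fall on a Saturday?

1982-12-20 is a Monday.
The range spans 69 days (inclusive of both endpoints).
69 = 7 × 9 + 6, so there are 9 full weeks plus 6 extra days.
Each full week contributes one Saturday: 9 so far.
The 6 extra days are Mon, Tue, Wed, Thu, Fri, Sat — 1 of them qualifies.
Total: 9 + 1 = 10.

10 Saturdays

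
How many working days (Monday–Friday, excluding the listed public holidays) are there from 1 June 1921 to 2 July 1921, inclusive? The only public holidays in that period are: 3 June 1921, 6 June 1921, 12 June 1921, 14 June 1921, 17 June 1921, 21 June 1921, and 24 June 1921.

17 working days

1 June 1921 is a Wednesday.
The range spans 32 days (inclusive of both endpoints).
32 = 7 × 4 + 4, so there are 4 full weeks plus 4 extra days.
Each full week contributes 5 weekdays (Mon–Fri): 4 × 5 = 20.
The 4 extra days are Wednesday, Thursday, Friday, Saturday — 3 of them qualify.
Total: 20 + 3 = 23.
Holidays: 3 June 1921 (Fri); 6 June 1921 (Mon); 12 June 1921 (Sun); 14 June 1921 (Tue); 17 June 1921 (Fri); 21 June 1921 (Tue); 24 June 1921 (Fri).
6 of the 7 holidays fall on weekdays; the rest are weekends and were already excluded.
Business days: 23 − 6 = 17.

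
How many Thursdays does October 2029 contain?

4

1 October 2029 is a Monday.
From 1 October 2029 to 31 October 2029 is 31 days inclusive.
31 = 7 × 4 + 3, so there are 4 full weeks plus 3 extra days.
Each full week contributes one Thursday: 4 so far.
The 3 extra days are Mon, Tue, Wed — none qualify.
Total: 4 + 0 = 4.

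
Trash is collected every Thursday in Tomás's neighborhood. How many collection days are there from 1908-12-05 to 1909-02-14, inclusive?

1908-12-05 is a Saturday.
That's 72 days from start to end, counting both.
72 = 7 × 10 + 2, so there are 10 full weeks plus 2 extra days.
Each full week contributes one Thursday: 10 so far.
The 2 extra days are Sat, Sun — none qualify.
Total: 10 + 0 = 10.

10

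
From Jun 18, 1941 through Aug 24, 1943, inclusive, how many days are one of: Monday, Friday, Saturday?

342

Jun 18, 1941 is a Wednesday.
From Jun 18, 1941 to Aug 24, 1943 is 798 days inclusive.
798 = 7 × 114, so the span is exactly 114 full weeks.
Each full week contributes 3 days from the set (Mon, Fri, Sat): 114 × 3 = 342.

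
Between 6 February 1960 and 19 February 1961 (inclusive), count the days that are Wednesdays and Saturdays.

109

6 February 1960 is a Saturday.
From 6 February 1960 to 19 February 1961 is 380 days inclusive.
380 = 7 × 54 + 2, so there are 54 full weeks plus 2 extra days.
Each full week contributes 2 days from the set (Wed, Sat): 54 × 2 = 108.
The 2 extra days are Saturday, Sunday — 1 of them qualifies.
Total: 108 + 1 = 109.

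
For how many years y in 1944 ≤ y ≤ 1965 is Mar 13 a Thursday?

3

Day of week of March 13 in each year:
1944: Mon, 1945: Tue, 1946: Wed, 1947: Thu ✓, 1948: Sat, 1949: Sun, 1950: Mon, 1951: Tue, 1952: Thu ✓, 1953: Fri, 1954: Sat, 1955: Sun, 1956: Tue, 1957: Wed, 1958: Thu ✓, 1959: Fri, 1960: Sun, 1961: Mon, 1962: Tue, 1963: Wed, 1964: Fri, 1965: Sat
Thursdays: 1947, 1952, 1958.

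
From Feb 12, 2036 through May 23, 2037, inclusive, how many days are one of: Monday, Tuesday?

133

Feb 12, 2036 is a Tuesday.
That's 467 days from start to end, counting both.
467 = 7 × 66 + 5, so there are 66 full weeks plus 5 extra days.
Each full week contributes 2 days from the set (Mon, Tue): 66 × 2 = 132.
The 5 extra days are Tue, Wed, Thu, Fri, Sat — 1 of them qualifies.
Total: 132 + 1 = 133.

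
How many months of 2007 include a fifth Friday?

4

A month has five Fridays exactly when Friday falls within its first (length − 28) days.
Jan: 31 days, starts Mon → 5 of Mon, Tue, Wed
Feb: 28 days, starts Thu → 5 of (none)
Mar: 31 days, starts Thu → 5 of Thu, Fri, Sat ✓
Apr: 30 days, starts Sun → 5 of Sun, Mon
May: 31 days, starts Tue → 5 of Tue, Wed, Thu
Jun: 30 days, starts Fri → 5 of Fri, Sat ✓
Jul: 31 days, starts Sun → 5 of Sun, Mon, Tue
Aug: 31 days, starts Wed → 5 of Wed, Thu, Fri ✓
Sep: 30 days, starts Sat → 5 of Sat, Sun
Oct: 31 days, starts Mon → 5 of Mon, Tue, Wed
Nov: 30 days, starts Thu → 5 of Thu, Fri ✓
Dec: 31 days, starts Sat → 5 of Sat, Sun, Mon
Months with five Fridays: Mar, Jun, Aug, Nov.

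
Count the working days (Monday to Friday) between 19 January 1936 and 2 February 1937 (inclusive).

19 January 1936 is a Sunday.
From 19 January 1936 to 2 February 1937 is 381 days inclusive.
381 = 7 × 54 + 3, so there are 54 full weeks plus 3 extra days.
Each full week contributes 5 weekdays (Mon–Fri): 54 × 5 = 270.
The 3 extra days are Sunday, Monday, Tuesday — 2 of them qualify.
Total: 270 + 2 = 272.

272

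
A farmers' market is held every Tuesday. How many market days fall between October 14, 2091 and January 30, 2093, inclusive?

October 14, 2091 is a Sunday.
The range spans 475 days (inclusive of both endpoints).
475 = 7 × 67 + 6, so there are 67 full weeks plus 6 extra days.
Each full week contributes one Tuesday: 67 so far.
The 6 extra days are Sun, Mon, Tue, Wed, Thu, Fri — 1 of them qualifies.
Total: 67 + 1 = 68.

68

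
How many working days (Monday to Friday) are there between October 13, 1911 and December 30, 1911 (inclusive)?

October 13, 1911 is a Friday.
From October 13, 1911 to December 30, 1911 is 79 days inclusive.
79 = 7 × 11 + 2, so there are 11 full weeks plus 2 extra days.
Each full week contributes 5 weekdays (Mon–Fri): 11 × 5 = 55.
The 2 extra days are Friday, Saturday — 1 of them qualifies.
Total: 55 + 1 = 56.

56 weekdays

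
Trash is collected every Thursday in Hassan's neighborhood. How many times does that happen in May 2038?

2038-05-01 is a Saturday.
That's 31 days from start to end, counting both.
31 = 7 × 4 + 3, so there are 4 full weeks plus 3 extra days.
Each full week contributes one Thursday: 4 so far.
The 3 extra days are Sat, Sun, Mon — none qualify.
Total: 4 + 0 = 4.

4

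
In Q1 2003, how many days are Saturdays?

Jan 1, 2003 is a Wednesday.
From Jan 1, 2003 to Mar 31, 2003 is 90 days inclusive.
90 = 7 × 12 + 6, so there are 12 full weeks plus 6 extra days.
Each full week contributes one Saturday: 12 so far.
The 6 extra days are Wed, Thu, Fri, Sat, Sun, Mon — 1 of them qualifies.
Total: 12 + 1 = 13.

13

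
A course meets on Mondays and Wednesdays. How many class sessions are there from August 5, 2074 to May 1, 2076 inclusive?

182

August 5, 2074 is a Sunday.
The range spans 636 days (inclusive of both endpoints).
636 = 7 × 90 + 6, so there are 90 full weeks plus 6 extra days.
Each full week contributes 2 days from the set (Mon, Wed): 90 × 2 = 180.
The 6 extra days are Sunday, Monday, Tuesday, Wednesday, Thursday, Friday — 2 of them qualify.
Total: 180 + 2 = 182.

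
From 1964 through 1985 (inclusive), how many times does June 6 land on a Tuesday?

Day of week of June 6 in each year:
1964: Sat, 1965: Sun, 1966: Mon, 1967: Tue ✓, 1968: Thu, 1969: Fri, 1970: Sat, 1971: Sun, 1972: Tue ✓, 1973: Wed, 1974: Thu, 1975: Fri, 1976: Sun, 1977: Mon, 1978: Tue ✓, 1979: Wed, 1980: Fri, 1981: Sat, 1982: Sun, 1983: Mon, 1984: Wed, 1985: Thu
Tuesdays: 1967, 1972, 1978.

3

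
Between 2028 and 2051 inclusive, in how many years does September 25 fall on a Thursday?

3

Day of week of September 25 in each year:
2028: Mon, 2029: Tue, 2030: Wed, 2031: Thu ✓, 2032: Sat, 2033: Sun, 2034: Mon, 2035: Tue, 2036: Thu ✓, 2037: Fri, 2038: Sat, 2039: Sun, 2040: Tue, 2041: Wed, 2042: Thu ✓, 2043: Fri, 2044: Sun, 2045: Mon, 2046: Tue, 2047: Wed, 2048: Fri, 2049: Sat, 2050: Sun, 2051: Mon
Thursdays: 2031, 2036, 2042.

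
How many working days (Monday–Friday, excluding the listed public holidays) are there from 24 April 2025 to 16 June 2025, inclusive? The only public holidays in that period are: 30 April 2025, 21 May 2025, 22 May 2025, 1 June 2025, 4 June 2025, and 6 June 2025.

33

24 April 2025 is a Thursday.
That's 54 days from start to end, counting both.
54 = 7 × 7 + 5, so there are 7 full weeks plus 5 extra days.
Each full week contributes 5 weekdays (Mon–Fri): 7 × 5 = 35.
The 5 extra days are Thursday, Friday, Saturday, Sunday, Monday — 3 of them qualify.
Total: 35 + 3 = 38.
Holidays: 30 April 2025 (Wed); 21 May 2025 (Wed); 22 May 2025 (Thu); 1 June 2025 (Sun); 4 June 2025 (Wed); 6 June 2025 (Fri).
5 of the 6 holidays fall on weekdays; the rest are weekends and were already excluded.
Business days: 38 − 5 = 33.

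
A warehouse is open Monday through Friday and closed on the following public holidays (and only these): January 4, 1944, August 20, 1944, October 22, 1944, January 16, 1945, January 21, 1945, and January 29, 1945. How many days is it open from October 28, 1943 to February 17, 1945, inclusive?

339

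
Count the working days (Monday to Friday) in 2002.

261 weekdays

January 1, 2002 is a Tuesday.
The range spans 365 days (inclusive of both endpoints).
365 = 7 × 52 + 1, so there are 52 full weeks plus 1 extra day.
Each full week contributes 5 weekdays (Mon–Fri): 52 × 5 = 260.
The 1 extra day is Tuesday — 1 of them qualifies.
Total: 260 + 1 = 261.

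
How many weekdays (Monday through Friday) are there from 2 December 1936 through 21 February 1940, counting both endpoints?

841

2 December 1936 is a Wednesday.
The range spans 1177 days (inclusive of both endpoints).
1177 = 7 × 168 + 1, so there are 168 full weeks plus 1 extra day.
Each full week contributes 5 weekdays (Mon–Fri): 168 × 5 = 840.
The 1 extra day is Wed — 1 of them qualifies.
Total: 840 + 1 = 841.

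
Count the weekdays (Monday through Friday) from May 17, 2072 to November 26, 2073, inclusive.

May 17, 2072 is a Tuesday.
The range spans 559 days (inclusive of both endpoints).
559 = 7 × 79 + 6, so there are 79 full weeks plus 6 extra days.
Each full week contributes 5 weekdays (Mon–Fri): 79 × 5 = 395.
The 6 extra days are Tuesday, Wednesday, Thursday, Friday, Saturday, Sunday — 4 of them qualify.
Total: 395 + 4 = 399.

399 weekdays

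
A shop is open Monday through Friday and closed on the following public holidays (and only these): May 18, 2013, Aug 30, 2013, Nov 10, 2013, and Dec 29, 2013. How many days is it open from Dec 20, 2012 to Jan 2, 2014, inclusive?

270

Dec 20, 2012 is a Thursday.
The range spans 379 days (inclusive of both endpoints).
379 = 7 × 54 + 1, so there are 54 full weeks plus 1 extra day.
Each full week contributes 5 weekdays (Mon–Fri): 54 × 5 = 270.
The 1 extra day is Thursday — 1 of them qualifies.
Total: 270 + 1 = 271.
Holidays: May 18, 2013 (Sat); Aug 30, 2013 (Fri); Nov 10, 2013 (Sun); Dec 29, 2013 (Sun).
1 of the 4 holidays fall on weekdays; the rest are weekends and were already excluded.
Business days: 271 − 1 = 270.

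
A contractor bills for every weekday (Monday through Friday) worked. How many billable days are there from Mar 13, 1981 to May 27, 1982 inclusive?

315

Mar 13, 1981 is a Friday.
From Mar 13, 1981 to May 27, 1982 is 441 days inclusive.
441 = 7 × 63, so the span is exactly 63 full weeks.
Each full week contributes 5 weekdays (Mon–Fri): 63 × 5 = 315.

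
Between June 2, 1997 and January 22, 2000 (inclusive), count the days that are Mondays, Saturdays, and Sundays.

413

June 2, 1997 is a Monday.
From June 2, 1997 to January 22, 2000 is 965 days inclusive.
965 = 7 × 137 + 6, so there are 137 full weeks plus 6 extra days.
Each full week contributes 3 days from the set (Mon, Sat, Sun): 137 × 3 = 411.
The 6 extra days are Monday, Tuesday, Wednesday, Thursday, Friday, Saturday — 2 of them qualify.
Total: 411 + 2 = 413.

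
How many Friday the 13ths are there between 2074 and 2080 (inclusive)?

Friday-the-13ths by year:
2074: Apr, Jul
2075: Sep, Dec
2076: Mar, Nov
2077: Aug
2078: May
2079: Jan, Oct
2080: Sep, Dec

12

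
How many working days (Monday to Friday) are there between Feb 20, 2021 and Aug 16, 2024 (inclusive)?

Feb 20, 2021 is a Saturday.
That's 1274 days from start to end, counting both.
1274 = 7 × 182, so the span is exactly 182 full weeks.
Each full week contributes 5 weekdays (Mon–Fri): 182 × 5 = 910.

910 weekdays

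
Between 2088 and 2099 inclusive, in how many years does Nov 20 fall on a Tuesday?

2

Day of week of November 20 in each year:
2088: Sat, 2089: Sun, 2090: Mon, 2091: Tue ✓, 2092: Thu, 2093: Fri, 2094: Sat, 2095: Sun, 2096: Tue ✓, 2097: Wed, 2098: Thu, 2099: Fri
Tuesdays: 2091, 2096.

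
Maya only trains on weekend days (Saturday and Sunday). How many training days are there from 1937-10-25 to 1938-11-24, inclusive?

1937-10-25 is a Monday.
That's 396 days from start to end, counting both.
396 = 7 × 56 + 4, so there are 56 full weeks plus 4 extra days.
Each full week contributes 2 weekend days (Sat, Sun): 56 × 2 = 112.
The 4 extra days are Mon, Tue, Wed, Thu — none qualify.
Total: 112 + 0 = 112.

112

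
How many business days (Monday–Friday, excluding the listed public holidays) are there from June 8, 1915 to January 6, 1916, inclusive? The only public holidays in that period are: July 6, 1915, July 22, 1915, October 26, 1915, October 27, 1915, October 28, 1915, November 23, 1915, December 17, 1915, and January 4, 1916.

145

June 8, 1915 is a Tuesday.
That's 213 days from start to end, counting both.
213 = 7 × 30 + 3, so there are 30 full weeks plus 3 extra days.
Each full week contributes 5 weekdays (Mon–Fri): 30 × 5 = 150.
The 3 extra days are Tuesday, Wednesday, Thursday — 3 of them qualify.
Total: 150 + 3 = 153.
Holidays: July 6, 1915 (Tue); July 22, 1915 (Thu); October 26, 1915 (Tue); October 27, 1915 (Wed); October 28, 1915 (Thu); November 23, 1915 (Tue); December 17, 1915 (Fri); January 4, 1916 (Tue).
All 8 holidays fall on weekdays, so subtract 8.
Business days: 153 − 8 = 145.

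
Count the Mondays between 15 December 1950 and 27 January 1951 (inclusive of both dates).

15 December 1950 is a Friday.
From 15 December 1950 to 27 January 1951 is 44 days inclusive.
44 = 7 × 6 + 2, so there are 6 full weeks plus 2 extra days.
Each full week contributes one Monday: 6 so far.
The 2 extra days are Fri, Sat — none qualify.
Total: 6 + 0 = 6.

6 Mondays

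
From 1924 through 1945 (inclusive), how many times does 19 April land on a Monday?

Day of week of April 19 in each year:
1924: Sat, 1925: Sun, 1926: Mon ✓, 1927: Tue, 1928: Thu, 1929: Fri, 1930: Sat, 1931: Sun, 1932: Tue, 1933: Wed, 1934: Thu, 1935: Fri, 1936: Sun, 1937: Mon ✓, 1938: Tue, 1939: Wed, 1940: Fri, 1941: Sat, 1942: Sun, 1943: Mon ✓, 1944: Wed, 1945: Thu
Mondays: 1926, 1937, 1943.

3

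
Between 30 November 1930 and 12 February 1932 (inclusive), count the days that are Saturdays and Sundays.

125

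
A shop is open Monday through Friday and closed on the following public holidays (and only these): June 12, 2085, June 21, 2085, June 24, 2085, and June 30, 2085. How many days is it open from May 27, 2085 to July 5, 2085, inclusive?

27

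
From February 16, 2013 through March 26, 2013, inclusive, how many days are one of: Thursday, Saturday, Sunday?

February 16, 2013 is a Saturday.
That's 39 days from start to end, counting both.
39 = 7 × 5 + 4, so there are 5 full weeks plus 4 extra days.
Each full week contributes 3 days from the set (Thu, Sat, Sun): 5 × 3 = 15.
The 4 extra days are Sat, Sun, Mon, Tue — 2 of them qualify.
Total: 15 + 2 = 17.

17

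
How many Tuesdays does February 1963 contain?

4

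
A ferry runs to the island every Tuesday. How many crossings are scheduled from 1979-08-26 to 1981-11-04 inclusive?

115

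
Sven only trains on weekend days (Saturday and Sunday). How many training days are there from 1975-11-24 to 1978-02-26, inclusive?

236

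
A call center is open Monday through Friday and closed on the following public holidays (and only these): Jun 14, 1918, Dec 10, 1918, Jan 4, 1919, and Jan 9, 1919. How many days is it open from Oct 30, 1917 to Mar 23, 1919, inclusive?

Oct 30, 1917 is a Tuesday.
From Oct 30, 1917 to Mar 23, 1919 is 510 days inclusive.
510 = 7 × 72 + 6, so there are 72 full weeks plus 6 extra days.
Each full week contributes 5 weekdays (Mon–Fri): 72 × 5 = 360.
The 6 extra days are Tuesday, Wednesday, Thursday, Friday, Saturday, Sunday — 4 of them qualify.
Total: 360 + 4 = 364.
Holidays: Jun 14, 1918 (Fri); Dec 10, 1918 (Tue); Jan 4, 1919 (Sat); Jan 9, 1919 (Thu).
3 of the 4 holidays fall on weekdays; the rest are weekends and were already excluded.
Business days: 364 − 3 = 361.

361 business days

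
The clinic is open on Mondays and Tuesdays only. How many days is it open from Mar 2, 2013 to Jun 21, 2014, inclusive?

Mar 2, 2013 is a Saturday.
From Mar 2, 2013 to Jun 21, 2014 is 477 days inclusive.
477 = 7 × 68 + 1, so there are 68 full weeks plus 1 extra day.
Each full week contributes 2 days from the set (Mon, Tue): 68 × 2 = 136.
The 1 extra day is Saturday — none qualify.
Total: 136 + 0 = 136.

136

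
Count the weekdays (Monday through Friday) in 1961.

260

1961-01-01 is a Sunday.
That's 365 days from start to end, counting both.
365 = 7 × 52 + 1, so there are 52 full weeks plus 1 extra day.
Each full week contributes 5 weekdays (Mon–Fri): 52 × 5 = 260.
The 1 extra day is Sunday — none qualify.
Total: 260 + 0 = 260.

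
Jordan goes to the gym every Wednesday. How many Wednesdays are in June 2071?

1 June 2071 is a Monday.
The range spans 30 days (inclusive of both endpoints).
30 = 7 × 4 + 2, so there are 4 full weeks plus 2 extra days.
Each full week contributes one Wednesday: 4 so far.
The 2 extra days are Mon, Tue — none qualify.
Total: 4 + 0 = 4.

4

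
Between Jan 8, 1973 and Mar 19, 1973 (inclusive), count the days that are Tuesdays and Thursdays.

Jan 8, 1973 is a Monday.
From Jan 8, 1973 to Mar 19, 1973 is 71 days inclusive.
71 = 7 × 10 + 1, so there are 10 full weeks plus 1 extra day.
Each full week contributes 2 days from the set (Tue, Thu): 10 × 2 = 20.
The 1 extra day is Monday — none qualify.
Total: 20 + 0 = 20.

20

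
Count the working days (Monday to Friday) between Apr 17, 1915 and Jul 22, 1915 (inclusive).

69 weekdays

Apr 17, 1915 is a Saturday.
That's 97 days from start to end, counting both.
97 = 7 × 13 + 6, so there are 13 full weeks plus 6 extra days.
Each full week contributes 5 weekdays (Mon–Fri): 13 × 5 = 65.
The 6 extra days are Sat, Sun, Mon, Tue, Wed, Thu — 4 of them qualify.
Total: 65 + 4 = 69.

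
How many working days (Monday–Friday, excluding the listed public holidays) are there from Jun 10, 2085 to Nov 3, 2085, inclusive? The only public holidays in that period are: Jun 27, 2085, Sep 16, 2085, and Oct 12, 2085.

103 working days

Jun 10, 2085 is a Sunday.
That's 147 days from start to end, counting both.
147 = 7 × 21, so the span is exactly 21 full weeks.
Each full week contributes 5 weekdays (Mon–Fri): 21 × 5 = 105.
Holidays: Jun 27, 2085 (Wed); Sep 16, 2085 (Sun); Oct 12, 2085 (Fri).
2 of the 3 holidays fall on weekdays; the rest are weekends and were already excluded.
Business days: 105 − 2 = 103.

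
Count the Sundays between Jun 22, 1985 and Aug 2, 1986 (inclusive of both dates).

58 Sundays

Jun 22, 1985 is a Saturday.
That's 407 days from start to end, counting both.
407 = 7 × 58 + 1, so there are 58 full weeks plus 1 extra day.
Each full week contributes one Sunday: 58 so far.
The 1 extra day is Saturday — none qualify.
Total: 58 + 0 = 58.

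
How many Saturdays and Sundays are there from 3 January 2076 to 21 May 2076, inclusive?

40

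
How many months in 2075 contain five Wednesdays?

4

A month has five Wednesdays exactly when Wednesday falls within its first (length − 28) days.
Jan: 31 days, starts Tue → 5 of Tue, Wed, Thu ✓
Feb: 28 days, starts Fri → 5 of (none)
Mar: 31 days, starts Fri → 5 of Fri, Sat, Sun
Apr: 30 days, starts Mon → 5 of Mon, Tue
May: 31 days, starts Wed → 5 of Wed, Thu, Fri ✓
Jun: 30 days, starts Sat → 5 of Sat, Sun
Jul: 31 days, starts Mon → 5 of Mon, Tue, Wed ✓
Aug: 31 days, starts Thu → 5 of Thu, Fri, Sat
Sep: 30 days, starts Sun → 5 of Sun, Mon
Oct: 31 days, starts Tue → 5 of Tue, Wed, Thu ✓
Nov: 30 days, starts Fri → 5 of Fri, Sat
Dec: 31 days, starts Sun → 5 of Sun, Mon, Tue
Months with five Wednesdays: Jan, May, Jul, Oct.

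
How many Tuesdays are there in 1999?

52

Jan 1, 1999 is a Friday.
From Jan 1, 1999 to Dec 31, 1999 is 365 days inclusive.
365 = 7 × 52 + 1, so there are 52 full weeks plus 1 extra day.
Each full week contributes one Tuesday: 52 so far.
The 1 extra day is Fri — none qualify.
Total: 52 + 0 = 52.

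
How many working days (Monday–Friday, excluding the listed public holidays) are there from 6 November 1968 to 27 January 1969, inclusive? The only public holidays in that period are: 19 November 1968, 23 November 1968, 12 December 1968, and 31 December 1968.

6 November 1968 is a Wednesday.
That's 83 days from start to end, counting both.
83 = 7 × 11 + 6, so there are 11 full weeks plus 6 extra days.
Each full week contributes 5 weekdays (Mon–Fri): 11 × 5 = 55.
The 6 extra days are Wed, Thu, Fri, Sat, Sun, Mon — 4 of them qualify.
Total: 55 + 4 = 59.
Holidays: 19 November 1968 (Tue); 23 November 1968 (Sat); 12 December 1968 (Thu); 31 December 1968 (Tue).
3 of the 4 holidays fall on weekdays; the rest are weekends and were already excluded.
Business days: 59 − 3 = 56.

56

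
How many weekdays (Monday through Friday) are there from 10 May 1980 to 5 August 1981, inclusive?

323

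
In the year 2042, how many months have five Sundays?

4

A month has five Sundays exactly when Sunday falls within its first (length − 28) days.
Jan: 31 days, starts Wed → 5 of Wed, Thu, Fri
Feb: 28 days, starts Sat → 5 of (none)
Mar: 31 days, starts Sat → 5 of Sat, Sun, Mon ✓
Apr: 30 days, starts Tue → 5 of Tue, Wed
May: 31 days, starts Thu → 5 of Thu, Fri, Sat
Jun: 30 days, starts Sun → 5 of Sun, Mon ✓
Jul: 31 days, starts Tue → 5 of Tue, Wed, Thu
Aug: 31 days, starts Fri → 5 of Fri, Sat, Sun ✓
Sep: 30 days, starts Mon → 5 of Mon, Tue
Oct: 31 days, starts Wed → 5 of Wed, Thu, Fri
Nov: 30 days, starts Sat → 5 of Sat, Sun ✓
Dec: 31 days, starts Mon → 5 of Mon, Tue, Wed
Months with five Sundays: Mar, Jun, Aug, Nov.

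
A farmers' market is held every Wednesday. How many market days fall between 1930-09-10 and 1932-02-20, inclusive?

1930-09-10 is a Wednesday.
The range spans 529 days (inclusive of both endpoints).
529 = 7 × 75 + 4, so there are 75 full weeks plus 4 extra days.
Each full week contributes one Wednesday: 75 so far.
The 4 extra days are Wednesday, Thursday, Friday, Saturday — 1 of them qualifies.
Total: 75 + 1 = 76.

76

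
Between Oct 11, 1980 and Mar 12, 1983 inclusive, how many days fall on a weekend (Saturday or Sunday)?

Oct 11, 1980 is a Saturday.
That's 883 days from start to end, counting both.
883 = 7 × 126 + 1, so there are 126 full weeks plus 1 extra day.
Each full week contributes 2 weekend days (Sat, Sun): 126 × 2 = 252.
The 1 extra day is Sat — 1 of them qualifies.
Total: 252 + 1 = 253.

253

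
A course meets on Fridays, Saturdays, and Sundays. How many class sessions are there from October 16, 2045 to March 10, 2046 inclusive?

October 16, 2045 is a Monday.
The range spans 146 days (inclusive of both endpoints).
146 = 7 × 20 + 6, so there are 20 full weeks plus 6 extra days.
Each full week contributes 3 days from the set (Fri, Sat, Sun): 20 × 3 = 60.
The 6 extra days are Monday, Tuesday, Wednesday, Thursday, Friday, Saturday — 2 of them qualify.
Total: 60 + 2 = 62.

62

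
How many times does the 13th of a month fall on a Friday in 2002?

The 13th falls on a Friday when the month's 13th has weekday Fri.
Jan 13 is Sun; Feb 13 is Wed; Mar 13 is Wed; Apr 13 is Sat; May 13 is Mon; Jun 13 is Thu; Jul 13 is Sat; Aug 13 is Tue; Sep 13 is Fri ✓; Oct 13 is Sun; Nov 13 is Wed; Dec 13 is Fri ✓.
Friday the 13ths: Sep, Dec.

2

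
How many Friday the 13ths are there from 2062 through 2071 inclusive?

Friday-the-13ths by year:
2062: Jan, Oct
2063: Apr, Jul
2064: Jun
2065: Feb, Mar, Nov
2066: Aug
2067: May
2068: Jan, Apr, Jul
2069: Sep, Dec
2070: Jun
2071: Feb, Mar, Nov

19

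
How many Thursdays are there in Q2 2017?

1 April 2017 is a Saturday.
That's 91 days from start to end, counting both.
91 = 7 × 13, so the span is exactly 13 full weeks.
Each full week contributes one Thursday: 13 so far.

13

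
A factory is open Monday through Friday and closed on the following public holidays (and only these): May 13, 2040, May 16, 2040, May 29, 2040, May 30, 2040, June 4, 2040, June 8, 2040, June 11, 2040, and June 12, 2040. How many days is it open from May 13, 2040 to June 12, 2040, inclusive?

May 13, 2040 is a Sunday.
That's 31 days from start to end, counting both.
31 = 7 × 4 + 3, so there are 4 full weeks plus 3 extra days.
Each full week contributes 5 weekdays (Mon–Fri): 4 × 5 = 20.
The 3 extra days are Sun, Mon, Tue — 2 of them qualify.
Total: 20 + 2 = 22.
Holidays: May 13, 2040 (Sun); May 16, 2040 (Wed); May 29, 2040 (Tue); May 30, 2040 (Wed); June 4, 2040 (Mon); June 8, 2040 (Fri); June 11, 2040 (Mon); June 12, 2040 (Tue).
7 of the 8 holidays fall on weekdays; the rest are weekends and were already excluded.
Business days: 22 − 7 = 15.

15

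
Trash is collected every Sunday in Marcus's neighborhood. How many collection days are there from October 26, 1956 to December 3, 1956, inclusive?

October 26, 1956 is a Friday.
From October 26, 1956 to December 3, 1956 is 39 days inclusive.
39 = 7 × 5 + 4, so there are 5 full weeks plus 4 extra days.
Each full week contributes one Sunday: 5 so far.
The 4 extra days are Friday, Saturday, Sunday, Monday — 1 of them qualifies.
Total: 5 + 1 = 6.

6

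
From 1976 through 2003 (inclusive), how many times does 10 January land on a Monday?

4

Day of week of January 10 in each year:
1976: Sat, 1977: Mon ✓, 1978: Tue, 1979: Wed, 1980: Thu, 1981: Sat, 1982: Sun, 1983: Mon ✓, 1984: Tue, 1985: Thu, 1986: Fri, 1987: Sat, 1988: Sun, 1989: Tue, 1990: Wed, 1991: Thu, 1992: Fri, 1993: Sun, 1994: Mon ✓, 1995: Tue, 1996: Wed, 1997: Fri, 1998: Sat, 1999: Sun, 2000: Mon ✓, 2001: Wed, 2002: Thu, 2003: Fri
Mondays: 1977, 1983, 1994, 2000.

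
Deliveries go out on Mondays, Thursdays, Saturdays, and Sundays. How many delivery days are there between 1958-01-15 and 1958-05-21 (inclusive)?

72

1958-01-15 is a Wednesday.
That's 127 days from start to end, counting both.
127 = 7 × 18 + 1, so there are 18 full weeks plus 1 extra day.
Each full week contributes 4 days from the set (Mon, Thu, Sat, Sun): 18 × 4 = 72.
The 1 extra day is Wednesday — none qualify.
Total: 72 + 0 = 72.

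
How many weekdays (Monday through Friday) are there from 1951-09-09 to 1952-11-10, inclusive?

306 weekdays

1951-09-09 is a Sunday.
From 1951-09-09 to 1952-11-10 is 429 days inclusive.
429 = 7 × 61 + 2, so there are 61 full weeks plus 2 extra days.
Each full week contributes 5 weekdays (Mon–Fri): 61 × 5 = 305.
The 2 extra days are Sunday, Monday — 1 of them qualifies.
Total: 305 + 1 = 306.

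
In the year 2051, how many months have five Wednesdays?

4

A month has five Wednesdays exactly when Wednesday falls within its first (length − 28) days.
Jan: 31 days, starts Sun → 5 of Sun, Mon, Tue
Feb: 28 days, starts Wed → 5 of (none)
Mar: 31 days, starts Wed → 5 of Wed, Thu, Fri ✓
Apr: 30 days, starts Sat → 5 of Sat, Sun
May: 31 days, starts Mon → 5 of Mon, Tue, Wed ✓
Jun: 30 days, starts Thu → 5 of Thu, Fri
Jul: 31 days, starts Sat → 5 of Sat, Sun, Mon
Aug: 31 days, starts Tue → 5 of Tue, Wed, Thu ✓
Sep: 30 days, starts Fri → 5 of Fri, Sat
Oct: 31 days, starts Sun → 5 of Sun, Mon, Tue
Nov: 30 days, starts Wed → 5 of Wed, Thu ✓
Dec: 31 days, starts Fri → 5 of Fri, Sat, Sun
Months with five Wednesdays: Mar, May, Aug, Nov.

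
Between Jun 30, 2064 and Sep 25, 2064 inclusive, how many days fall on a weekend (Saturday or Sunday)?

Jun 30, 2064 is a Monday.
From Jun 30, 2064 to Sep 25, 2064 is 88 days inclusive.
88 = 7 × 12 + 4, so there are 12 full weeks plus 4 extra days.
Each full week contributes 2 weekend days (Sat, Sun): 12 × 2 = 24.
The 4 extra days are Monday, Tuesday, Wednesday, Thursday — none qualify.
Total: 24 + 0 = 24.

24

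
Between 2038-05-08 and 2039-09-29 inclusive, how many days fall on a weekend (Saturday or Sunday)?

2038-05-08 is a Saturday.
From 2038-05-08 to 2039-09-29 is 510 days inclusive.
510 = 7 × 72 + 6, so there are 72 full weeks plus 6 extra days.
Each full week contributes 2 weekend days (Sat, Sun): 72 × 2 = 144.
The 6 extra days are Saturday, Sunday, Monday, Tuesday, Wednesday, Thursday — 2 of them qualify.
Total: 144 + 2 = 146.

146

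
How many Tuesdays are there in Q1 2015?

13

2015-01-01 is a Thursday.
The range spans 90 days (inclusive of both endpoints).
90 = 7 × 12 + 6, so there are 12 full weeks plus 6 extra days.
Each full week contributes one Tuesday: 12 so far.
The 6 extra days are Thu, Fri, Sat, Sun, Mon, Tue — 1 of them qualifies.
Total: 12 + 1 = 13.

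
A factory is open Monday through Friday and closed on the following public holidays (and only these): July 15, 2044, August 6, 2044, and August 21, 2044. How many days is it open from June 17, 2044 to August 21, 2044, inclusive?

June 17, 2044 is a Friday.
That's 66 days from start to end, counting both.
66 = 7 × 9 + 3, so there are 9 full weeks plus 3 extra days.
Each full week contributes 5 weekdays (Mon–Fri): 9 × 5 = 45.
The 3 extra days are Friday, Saturday, Sunday — 1 of them qualifies.
Total: 45 + 1 = 46.
Holidays: July 15, 2044 (Fri); August 6, 2044 (Sat); August 21, 2044 (Sun).
1 of the 3 holidays fall on weekdays; the rest are weekends and were already excluded.
Business days: 46 − 1 = 45.

45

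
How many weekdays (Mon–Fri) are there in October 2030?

23

Oct 1, 2030 is a Tuesday.
That's 31 days from start to end, counting both.
31 = 7 × 4 + 3, so there are 4 full weeks plus 3 extra days.
Each full week contributes 5 weekdays (Mon–Fri): 4 × 5 = 20.
The 3 extra days are Tuesday, Wednesday, Thursday — 3 of them qualify.
Total: 20 + 3 = 23.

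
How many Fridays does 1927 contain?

52

January 1, 1927 is a Saturday.
From January 1, 1927 to December 31, 1927 is 365 days inclusive.
365 = 7 × 52 + 1, so there are 52 full weeks plus 1 extra day.
Each full week contributes one Friday: 52 so far.
The 1 extra day is Sat — none qualify.
Total: 52 + 0 = 52.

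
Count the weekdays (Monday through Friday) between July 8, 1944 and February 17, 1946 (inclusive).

July 8, 1944 is a Saturday.
That's 590 days from start to end, counting both.
590 = 7 × 84 + 2, so there are 84 full weeks plus 2 extra days.
Each full week contributes 5 weekdays (Mon–Fri): 84 × 5 = 420.
The 2 extra days are Saturday, Sunday — none qualify.
Total: 420 + 0 = 420.

420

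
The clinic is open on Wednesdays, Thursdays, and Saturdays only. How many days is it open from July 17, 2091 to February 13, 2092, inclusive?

July 17, 2091 is a Tuesday.
From July 17, 2091 to February 13, 2092 is 212 days inclusive.
212 = 7 × 30 + 2, so there are 30 full weeks plus 2 extra days.
Each full week contributes 3 days from the set (Wed, Thu, Sat): 30 × 3 = 90.
The 2 extra days are Tue, Wed — 1 of them qualifies.
Total: 90 + 1 = 91.

91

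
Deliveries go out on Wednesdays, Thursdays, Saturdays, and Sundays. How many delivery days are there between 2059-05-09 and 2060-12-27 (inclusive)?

2059-05-09 is a Friday.
That's 599 days from start to end, counting both.
599 = 7 × 85 + 4, so there are 85 full weeks plus 4 extra days.
Each full week contributes 4 days from the set (Wed, Thu, Sat, Sun): 85 × 4 = 340.
The 4 extra days are Friday, Saturday, Sunday, Monday — 2 of them qualify.
Total: 340 + 2 = 342.

342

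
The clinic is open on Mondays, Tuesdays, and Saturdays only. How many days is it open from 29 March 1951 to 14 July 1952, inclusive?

203

29 March 1951 is a Thursday.
From 29 March 1951 to 14 July 1952 is 474 days inclusive.
474 = 7 × 67 + 5, so there are 67 full weeks plus 5 extra days.
Each full week contributes 3 days from the set (Mon, Tue, Sat): 67 × 3 = 201.
The 5 extra days are Thu, Fri, Sat, Sun, Mon — 2 of them qualify.
Total: 201 + 2 = 203.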